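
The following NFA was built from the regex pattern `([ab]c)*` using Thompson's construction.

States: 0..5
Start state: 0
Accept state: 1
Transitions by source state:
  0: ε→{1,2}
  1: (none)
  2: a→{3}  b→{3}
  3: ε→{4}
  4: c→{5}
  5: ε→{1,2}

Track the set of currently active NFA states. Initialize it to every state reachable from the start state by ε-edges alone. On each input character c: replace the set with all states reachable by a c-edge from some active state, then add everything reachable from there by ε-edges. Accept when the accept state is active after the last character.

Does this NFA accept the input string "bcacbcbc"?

start: ε-closure({0}) = {0,1,2}
'b' @ 1: {3,4}
'c' @ 2: {1,2,5}  [accepting]
'a' @ 3: {3,4}
'c' @ 4: {1,2,5}  [accepting]
'b' @ 5: {3,4}
'c' @ 6: {1,2,5}  [accepting]
'b' @ 7: {3,4}
'c' @ 8: {1,2,5}  [accepting]
final: {1,2,5}; accept 1 in set

Answer: ACCEPT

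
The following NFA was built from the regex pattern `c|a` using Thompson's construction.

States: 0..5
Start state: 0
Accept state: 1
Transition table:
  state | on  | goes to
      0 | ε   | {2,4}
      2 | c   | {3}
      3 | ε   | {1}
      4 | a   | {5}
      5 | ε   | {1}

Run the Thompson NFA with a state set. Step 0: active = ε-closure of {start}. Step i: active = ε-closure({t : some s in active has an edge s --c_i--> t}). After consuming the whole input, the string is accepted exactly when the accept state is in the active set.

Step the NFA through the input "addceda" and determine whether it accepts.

start: ε-closure({0}) = {0,2,4}
'a' @ 1: {1,5}  [accepting]
'd' @ 2: {}  — dead — no transitions
rest 'dceda' ignored (set empty)
after full input: {}  (accept=1 not in)

Answer: REJECT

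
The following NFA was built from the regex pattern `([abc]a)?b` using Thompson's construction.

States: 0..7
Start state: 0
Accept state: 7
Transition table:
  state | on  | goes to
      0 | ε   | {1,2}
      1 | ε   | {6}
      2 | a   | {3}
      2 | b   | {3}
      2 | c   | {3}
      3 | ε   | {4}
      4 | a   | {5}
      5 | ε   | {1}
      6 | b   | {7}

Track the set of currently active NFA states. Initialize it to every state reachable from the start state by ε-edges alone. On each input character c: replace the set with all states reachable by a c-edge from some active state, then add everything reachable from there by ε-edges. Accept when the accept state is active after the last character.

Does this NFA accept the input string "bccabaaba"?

S₀ = ε-closure({0}) = {0,1,2,6}
'b' @ 1: {3,4,7}  (accept∈set)
'c' @ 2: {}  — dead — no transitions
rest 'cabaaba' ignored (set empty)
end set {} — state 7 not in

Answer: REJECT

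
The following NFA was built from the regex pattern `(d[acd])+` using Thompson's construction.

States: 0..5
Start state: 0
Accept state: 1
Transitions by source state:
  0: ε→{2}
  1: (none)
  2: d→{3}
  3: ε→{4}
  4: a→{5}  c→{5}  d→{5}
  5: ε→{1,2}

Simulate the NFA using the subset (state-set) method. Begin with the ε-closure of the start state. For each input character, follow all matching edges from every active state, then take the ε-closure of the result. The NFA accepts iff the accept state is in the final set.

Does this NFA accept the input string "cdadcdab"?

initial (ε-close {0}): {0,2}
'c' @ 1: {}  — no active states
rest 'dadcdab' ignored (set empty)
end set {} — state 1 not in

Answer: REJECT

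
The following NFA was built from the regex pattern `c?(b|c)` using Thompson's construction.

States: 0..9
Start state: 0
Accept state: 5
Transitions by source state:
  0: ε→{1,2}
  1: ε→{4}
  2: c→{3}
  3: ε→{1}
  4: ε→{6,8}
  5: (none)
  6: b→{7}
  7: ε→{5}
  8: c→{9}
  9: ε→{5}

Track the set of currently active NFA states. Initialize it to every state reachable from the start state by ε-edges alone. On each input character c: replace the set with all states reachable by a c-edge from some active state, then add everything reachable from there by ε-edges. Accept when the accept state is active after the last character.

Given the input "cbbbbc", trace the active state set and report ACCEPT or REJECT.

Answer: REJECT

Steps:
start: ε-closure({0}) = {0,1,2,4,6,8}
'c' @ 1: {1,3,4,5,6,8,9}  [accepting]
'b' @ 2: {5,7}  [accepting]
'b' @ 3: {}  — no active states
rest 'bbc' ignored (set empty)
final: {}; accept 5 not in set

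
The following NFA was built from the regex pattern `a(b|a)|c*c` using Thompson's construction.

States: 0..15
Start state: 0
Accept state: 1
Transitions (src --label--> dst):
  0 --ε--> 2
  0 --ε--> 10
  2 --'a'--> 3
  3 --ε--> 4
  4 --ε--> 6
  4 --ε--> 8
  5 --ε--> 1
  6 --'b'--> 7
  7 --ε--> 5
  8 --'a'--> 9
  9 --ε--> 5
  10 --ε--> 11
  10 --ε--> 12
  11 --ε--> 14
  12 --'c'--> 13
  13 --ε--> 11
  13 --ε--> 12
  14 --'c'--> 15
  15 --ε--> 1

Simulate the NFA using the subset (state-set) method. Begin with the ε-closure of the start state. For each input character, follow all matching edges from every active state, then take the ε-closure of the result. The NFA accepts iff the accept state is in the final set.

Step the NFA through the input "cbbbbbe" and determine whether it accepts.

start: ε-closure({0}) = {0,2,10,11,12,14}
'c' @ 1: {1,11,12,13,14,15}  [accepting]
'b' @ 2: {}  — dead — no transitions
rest 'bbbbe' ignored (set empty)
final: {}; accept 1 not in set

Answer: REJECT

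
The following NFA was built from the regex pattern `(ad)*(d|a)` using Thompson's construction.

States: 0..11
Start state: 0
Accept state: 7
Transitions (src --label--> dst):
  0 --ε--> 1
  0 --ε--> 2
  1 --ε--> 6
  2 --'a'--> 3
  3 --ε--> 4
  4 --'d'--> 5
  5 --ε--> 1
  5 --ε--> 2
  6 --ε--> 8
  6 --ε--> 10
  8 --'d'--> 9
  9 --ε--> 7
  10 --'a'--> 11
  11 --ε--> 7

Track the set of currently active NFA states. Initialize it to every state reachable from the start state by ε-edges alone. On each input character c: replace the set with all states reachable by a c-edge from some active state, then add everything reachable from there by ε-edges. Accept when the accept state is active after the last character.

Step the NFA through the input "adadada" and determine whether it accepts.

S₀ = ε-closure({0}) = {0,1,2,6,8,10}
'a' @ 1: {3,4,7,11}  (accept∈set)
'd' @ 2: {1,2,5,6,8,10}
'a' @ 3: {3,4,7,11}  (accept∈set)
'd' @ 4: {1,2,5,6,8,10}
'a' @ 5: {3,4,7,11}  (accept∈set)
'd' @ 6: {1,2,5,6,8,10}
'a' @ 7: {3,4,7,11}  (accept∈set)
end set {3,4,7,11} — state 7 in

Answer: ACCEPT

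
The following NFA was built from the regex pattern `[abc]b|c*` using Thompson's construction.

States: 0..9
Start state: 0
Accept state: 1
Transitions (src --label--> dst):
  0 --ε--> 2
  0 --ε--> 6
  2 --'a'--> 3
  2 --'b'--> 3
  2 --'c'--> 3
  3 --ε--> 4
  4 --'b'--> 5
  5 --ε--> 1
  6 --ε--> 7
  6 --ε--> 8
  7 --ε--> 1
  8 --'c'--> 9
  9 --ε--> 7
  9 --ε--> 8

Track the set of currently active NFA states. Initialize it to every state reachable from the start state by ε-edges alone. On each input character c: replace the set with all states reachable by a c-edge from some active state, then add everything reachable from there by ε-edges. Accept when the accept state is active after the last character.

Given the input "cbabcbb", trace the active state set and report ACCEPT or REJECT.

start: ε-closure({0}) = {0,1,2,6,7,8}
'c' @ 1: {1,3,4,7,8,9}  [accepting]
'b' @ 2: {1,5}  [accepting]
'a' @ 3: {}  — state set empty
rest 'bcbb' ignored (set empty)
end set {} — state 1 not in

Answer: REJECT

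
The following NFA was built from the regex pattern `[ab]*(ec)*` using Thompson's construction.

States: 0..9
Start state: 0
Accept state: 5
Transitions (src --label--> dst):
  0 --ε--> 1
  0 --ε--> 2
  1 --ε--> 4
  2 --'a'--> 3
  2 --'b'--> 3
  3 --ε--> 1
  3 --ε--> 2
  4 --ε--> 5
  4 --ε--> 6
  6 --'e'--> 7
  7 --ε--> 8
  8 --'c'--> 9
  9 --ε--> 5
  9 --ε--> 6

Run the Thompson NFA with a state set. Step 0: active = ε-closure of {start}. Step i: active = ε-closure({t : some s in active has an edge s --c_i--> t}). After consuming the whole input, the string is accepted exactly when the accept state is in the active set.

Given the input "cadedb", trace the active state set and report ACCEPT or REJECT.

Answer: REJECT

Derivation:
start: ε-closure({0}) = {0,1,2,4,5,6}
'c' @ 1: {}  — no active states
rest 'adedb' ignored (set empty)
after full input: {}  (accept=5 not in)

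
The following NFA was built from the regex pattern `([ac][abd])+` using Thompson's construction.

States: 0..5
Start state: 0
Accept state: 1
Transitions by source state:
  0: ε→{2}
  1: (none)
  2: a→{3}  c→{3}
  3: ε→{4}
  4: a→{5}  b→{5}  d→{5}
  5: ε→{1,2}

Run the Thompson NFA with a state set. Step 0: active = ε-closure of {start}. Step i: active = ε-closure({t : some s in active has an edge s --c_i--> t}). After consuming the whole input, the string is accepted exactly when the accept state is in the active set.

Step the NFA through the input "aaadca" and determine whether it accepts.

start: ε-closure({0}) = {0,2}
'a' @ 1: {3,4}
'a' @ 2: {1,2,5}  ✓accept
'a' @ 3: {3,4}
'd' @ 4: {1,2,5}  ✓accept
'c' @ 5: {3,4}
'a' @ 6: {1,2,5}  ✓accept
after full input: {1,2,5}  (accept=1 in)

Answer: ACCEPT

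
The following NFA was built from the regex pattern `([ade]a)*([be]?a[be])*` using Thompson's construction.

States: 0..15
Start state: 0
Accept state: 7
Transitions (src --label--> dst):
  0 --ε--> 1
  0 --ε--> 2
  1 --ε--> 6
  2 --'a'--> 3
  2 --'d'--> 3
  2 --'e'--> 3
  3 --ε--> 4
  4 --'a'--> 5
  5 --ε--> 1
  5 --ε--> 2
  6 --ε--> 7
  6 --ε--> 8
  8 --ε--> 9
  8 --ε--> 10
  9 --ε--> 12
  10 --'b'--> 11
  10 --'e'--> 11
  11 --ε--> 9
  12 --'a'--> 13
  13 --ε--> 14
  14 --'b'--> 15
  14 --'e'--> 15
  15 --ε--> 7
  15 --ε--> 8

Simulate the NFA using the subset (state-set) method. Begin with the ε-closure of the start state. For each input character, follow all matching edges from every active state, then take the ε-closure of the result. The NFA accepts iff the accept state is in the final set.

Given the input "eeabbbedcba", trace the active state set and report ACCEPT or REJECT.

Answer: REJECT

Derivation:
start: ε-closure({0}) = {0,1,2,6,7,8,9,10,12}
'e' @ 1: {3,4,9,11,12}
'e' @ 2: {}  — no active states
rest 'abbbedcba' ignored (set empty)
after full input: {}  (accept=7 not in)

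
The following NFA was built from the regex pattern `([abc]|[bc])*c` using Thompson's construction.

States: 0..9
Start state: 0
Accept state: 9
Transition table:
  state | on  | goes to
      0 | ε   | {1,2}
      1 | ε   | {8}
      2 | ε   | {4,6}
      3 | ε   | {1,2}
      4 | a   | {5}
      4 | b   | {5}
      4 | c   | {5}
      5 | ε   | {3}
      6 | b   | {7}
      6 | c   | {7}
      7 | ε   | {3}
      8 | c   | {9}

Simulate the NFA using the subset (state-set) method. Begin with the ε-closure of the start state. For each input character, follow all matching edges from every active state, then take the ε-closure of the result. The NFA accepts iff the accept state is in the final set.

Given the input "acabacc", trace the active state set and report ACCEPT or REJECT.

Answer: ACCEPT

Derivation:
initial (ε-close {0}): {0,1,2,4,6,8}
'a' @ 1: {1,2,3,4,5,6,8}
'c' @ 2: {1,2,3,4,5,6,7,8,9}  [accepting]
'a' @ 3: {1,2,3,4,5,6,8}
'b' @ 4: {1,2,3,4,5,6,7,8}
'a' @ 5: {1,2,3,4,5,6,8}
'c' @ 6: {1,2,3,4,5,6,7,8,9}  [accepting]
'c' @ 7: {1,2,3,4,5,6,7,8,9}  [accepting]
after full input: {1,2,3,4,5,6,7,8,9}  (accept=9 in)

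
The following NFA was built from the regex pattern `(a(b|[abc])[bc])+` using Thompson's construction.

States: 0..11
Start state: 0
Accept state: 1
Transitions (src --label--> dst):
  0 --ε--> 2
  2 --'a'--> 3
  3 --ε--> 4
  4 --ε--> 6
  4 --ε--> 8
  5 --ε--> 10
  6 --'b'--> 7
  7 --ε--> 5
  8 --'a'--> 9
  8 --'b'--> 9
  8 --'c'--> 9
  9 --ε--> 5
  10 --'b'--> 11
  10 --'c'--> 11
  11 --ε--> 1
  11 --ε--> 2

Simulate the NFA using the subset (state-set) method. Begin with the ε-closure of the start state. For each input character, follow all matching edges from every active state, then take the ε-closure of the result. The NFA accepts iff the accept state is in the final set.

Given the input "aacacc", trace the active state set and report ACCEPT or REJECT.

start: ε-closure({0}) = {0,2}
'a' @ 1: {3,4,6,8}
'a' @ 2: {5,9,10}
'c' @ 3: {1,2,11}  ✓accept
'a' @ 4: {3,4,6,8}
'c' @ 5: {5,9,10}
'c' @ 6: {1,2,11}  ✓accept
after full input: {1,2,11}  (accept=1 in)

Answer: ACCEPT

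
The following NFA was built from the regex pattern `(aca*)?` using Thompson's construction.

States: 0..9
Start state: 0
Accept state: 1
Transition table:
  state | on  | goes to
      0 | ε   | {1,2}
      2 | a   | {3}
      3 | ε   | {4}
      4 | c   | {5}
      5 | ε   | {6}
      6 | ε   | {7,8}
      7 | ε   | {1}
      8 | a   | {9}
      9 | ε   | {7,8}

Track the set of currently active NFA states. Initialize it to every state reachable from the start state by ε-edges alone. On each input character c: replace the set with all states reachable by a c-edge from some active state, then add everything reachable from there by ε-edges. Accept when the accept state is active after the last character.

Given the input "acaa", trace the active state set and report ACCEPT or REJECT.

Answer: ACCEPT

Steps:
S₀ = ε-closure({0}) = {0,1,2}
'a' @ 1: {3,4}
'c' @ 2: {1,5,6,7,8}  (accept∈set)
'a' @ 3: {1,7,8,9}  (accept∈set)
'a' @ 4: {1,7,8,9}  (accept∈set)
final: {1,7,8,9}; accept 1 in set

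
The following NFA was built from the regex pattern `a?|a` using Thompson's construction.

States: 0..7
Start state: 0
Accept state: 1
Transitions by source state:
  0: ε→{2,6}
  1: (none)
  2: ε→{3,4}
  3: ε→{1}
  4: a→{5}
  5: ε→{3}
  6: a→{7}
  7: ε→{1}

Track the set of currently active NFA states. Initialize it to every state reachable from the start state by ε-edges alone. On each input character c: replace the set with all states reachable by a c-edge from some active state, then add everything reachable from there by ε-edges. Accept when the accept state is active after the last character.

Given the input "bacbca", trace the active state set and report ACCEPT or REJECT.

Answer: REJECT

Steps:
start: ε-closure({0}) = {0,1,2,3,4,6}
'b' @ 1: {}  — state set empty
rest 'acbca' ignored (set empty)
final: {}; accept 1 not in set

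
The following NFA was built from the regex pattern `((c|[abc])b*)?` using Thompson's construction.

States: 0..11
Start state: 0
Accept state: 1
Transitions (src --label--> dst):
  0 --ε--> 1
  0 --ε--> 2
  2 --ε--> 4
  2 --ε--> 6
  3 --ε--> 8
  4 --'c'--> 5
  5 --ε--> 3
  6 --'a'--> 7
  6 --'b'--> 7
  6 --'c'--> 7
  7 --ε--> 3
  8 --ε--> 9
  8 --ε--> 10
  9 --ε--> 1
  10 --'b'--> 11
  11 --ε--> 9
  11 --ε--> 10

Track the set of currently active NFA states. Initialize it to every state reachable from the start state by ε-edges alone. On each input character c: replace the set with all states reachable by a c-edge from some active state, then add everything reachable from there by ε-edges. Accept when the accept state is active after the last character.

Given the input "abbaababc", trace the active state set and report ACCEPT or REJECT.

start: ε-closure({0}) = {0,1,2,4,6}
'a' @ 1: {1,3,7,8,9,10}  [accepting]
'b' @ 2: {1,9,10,11}  [accepting]
'b' @ 3: {1,9,10,11}  [accepting]
'a' @ 4: {}  — no active states
rest 'ababc' ignored (set empty)
final: {}; accept 1 not in set

Answer: REJECT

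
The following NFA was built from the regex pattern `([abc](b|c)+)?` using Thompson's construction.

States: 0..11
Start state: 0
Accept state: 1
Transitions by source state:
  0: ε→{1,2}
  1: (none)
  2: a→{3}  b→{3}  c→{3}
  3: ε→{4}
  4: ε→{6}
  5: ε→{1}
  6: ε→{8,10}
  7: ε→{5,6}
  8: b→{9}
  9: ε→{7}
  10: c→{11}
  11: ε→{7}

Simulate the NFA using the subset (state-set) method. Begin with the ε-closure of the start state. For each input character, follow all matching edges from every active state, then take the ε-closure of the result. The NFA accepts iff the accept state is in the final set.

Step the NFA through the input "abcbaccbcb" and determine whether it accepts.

Answer: REJECT

Derivation:
start: ε-closure({0}) = {0,1,2}
'a' @ 1: {3,4,6,8,10}
'b' @ 2: {1,5,6,7,8,9,10}  (accept∈set)
'c' @ 3: {1,5,6,7,8,10,11}  (accept∈set)
'b' @ 4: {1,5,6,7,8,9,10}  (accept∈set)
'a' @ 5: {}  — dead — no transitions
rest 'ccbcb' ignored (set empty)
end set {} — state 1 not in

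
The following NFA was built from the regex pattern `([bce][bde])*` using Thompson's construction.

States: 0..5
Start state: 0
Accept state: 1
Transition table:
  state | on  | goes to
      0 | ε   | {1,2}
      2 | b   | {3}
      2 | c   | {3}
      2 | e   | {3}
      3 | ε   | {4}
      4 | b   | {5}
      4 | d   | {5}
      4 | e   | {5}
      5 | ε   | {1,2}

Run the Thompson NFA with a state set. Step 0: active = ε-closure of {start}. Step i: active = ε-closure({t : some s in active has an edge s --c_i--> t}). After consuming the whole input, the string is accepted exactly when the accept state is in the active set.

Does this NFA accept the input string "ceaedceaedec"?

Answer: REJECT

Derivation:
S₀ = ε-closure({0}) = {0,1,2}
'c' @ 1: {3,4}
'e' @ 2: {1,2,5}  [accepting]
'a' @ 3: {}  — dead — no transitions
rest 'edceaedec' ignored (set empty)
final: {}; accept 1 not in set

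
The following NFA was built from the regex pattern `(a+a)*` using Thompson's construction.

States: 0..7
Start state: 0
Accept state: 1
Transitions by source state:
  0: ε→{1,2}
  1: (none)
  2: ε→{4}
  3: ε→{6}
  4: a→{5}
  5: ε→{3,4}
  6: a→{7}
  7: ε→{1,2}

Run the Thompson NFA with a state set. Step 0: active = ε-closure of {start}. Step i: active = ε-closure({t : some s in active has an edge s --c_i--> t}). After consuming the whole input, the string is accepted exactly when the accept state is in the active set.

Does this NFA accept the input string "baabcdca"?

S₀ = ε-closure({0}) = {0,1,2,4}
'b' @ 1: {}  — dead — no transitions
rest 'aabcdca' ignored (set empty)
final: {}; accept 1 not in set

Answer: REJECT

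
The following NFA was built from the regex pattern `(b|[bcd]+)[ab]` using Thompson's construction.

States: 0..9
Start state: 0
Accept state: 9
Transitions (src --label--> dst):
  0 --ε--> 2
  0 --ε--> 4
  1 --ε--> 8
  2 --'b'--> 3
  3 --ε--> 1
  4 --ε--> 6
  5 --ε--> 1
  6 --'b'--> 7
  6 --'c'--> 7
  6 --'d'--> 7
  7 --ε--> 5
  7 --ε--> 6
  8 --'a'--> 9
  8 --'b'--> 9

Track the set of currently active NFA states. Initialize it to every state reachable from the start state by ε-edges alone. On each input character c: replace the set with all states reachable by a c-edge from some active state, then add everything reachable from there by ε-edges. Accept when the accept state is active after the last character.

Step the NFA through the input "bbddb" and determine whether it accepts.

Answer: ACCEPT

Trace:
start: ε-closure({0}) = {0,2,4,6}
'b' @ 1: {1,3,5,6,7,8}
'b' @ 2: {1,5,6,7,8,9}  (accept∈set)
'd' @ 3: {1,5,6,7,8}
'd' @ 4: {1,5,6,7,8}
'b' @ 5: {1,5,6,7,8,9}  (accept∈set)
after full input: {1,5,6,7,8,9}  (accept=9 in)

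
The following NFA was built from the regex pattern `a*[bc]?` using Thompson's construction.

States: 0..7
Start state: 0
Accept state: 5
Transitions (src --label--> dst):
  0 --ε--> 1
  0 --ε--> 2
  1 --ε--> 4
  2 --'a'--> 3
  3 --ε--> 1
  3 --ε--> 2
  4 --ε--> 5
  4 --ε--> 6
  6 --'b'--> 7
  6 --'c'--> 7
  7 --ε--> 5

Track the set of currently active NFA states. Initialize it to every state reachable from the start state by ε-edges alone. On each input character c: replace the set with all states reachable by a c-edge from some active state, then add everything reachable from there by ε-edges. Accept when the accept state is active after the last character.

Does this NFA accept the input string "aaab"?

Answer: ACCEPT

Trace:
initial (ε-close {0}): {0,1,2,4,5,6}
'a' @ 1: {1,2,3,4,5,6}  [accepting]
'a' @ 2: {1,2,3,4,5,6}  [accepting]
'a' @ 3: {1,2,3,4,5,6}  [accepting]
'b' @ 4: {5,7}  [accepting]
end set {5,7} — state 5 in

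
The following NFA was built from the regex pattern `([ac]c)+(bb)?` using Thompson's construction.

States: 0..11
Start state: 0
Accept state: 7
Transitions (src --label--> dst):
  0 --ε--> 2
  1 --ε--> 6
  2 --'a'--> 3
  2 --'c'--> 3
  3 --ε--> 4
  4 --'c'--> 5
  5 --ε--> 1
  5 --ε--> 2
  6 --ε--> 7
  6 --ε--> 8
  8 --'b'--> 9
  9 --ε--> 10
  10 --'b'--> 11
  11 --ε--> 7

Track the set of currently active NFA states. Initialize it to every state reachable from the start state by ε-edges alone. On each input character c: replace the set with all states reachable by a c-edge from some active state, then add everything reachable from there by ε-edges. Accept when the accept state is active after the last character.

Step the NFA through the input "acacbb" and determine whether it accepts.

Answer: ACCEPT

Trace:
initial (ε-close {0}): {0,2}
'a' @ 1: {3,4}
'c' @ 2: {1,2,5,6,7,8}  [accepting]
'a' @ 3: {3,4}
'c' @ 4: {1,2,5,6,7,8}  [accepting]
'b' @ 5: {9,10}
'b' @ 6: {7,11}  [accepting]
after full input: {7,11}  (accept=7 in)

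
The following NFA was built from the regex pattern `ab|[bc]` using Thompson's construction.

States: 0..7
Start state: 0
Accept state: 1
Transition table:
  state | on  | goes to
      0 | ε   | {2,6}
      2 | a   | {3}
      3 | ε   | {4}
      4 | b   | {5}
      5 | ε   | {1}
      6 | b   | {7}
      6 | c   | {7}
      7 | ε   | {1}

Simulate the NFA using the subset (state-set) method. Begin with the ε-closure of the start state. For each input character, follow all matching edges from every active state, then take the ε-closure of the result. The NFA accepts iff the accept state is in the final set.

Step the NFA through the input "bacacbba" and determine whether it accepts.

Answer: REJECT

Derivation:
start: ε-closure({0}) = {0,2,6}
'b' @ 1: {1,7}  [accepting]
'a' @ 2: {}  — state set empty
rest 'cacbba' ignored (set empty)
final: {}; accept 1 not in set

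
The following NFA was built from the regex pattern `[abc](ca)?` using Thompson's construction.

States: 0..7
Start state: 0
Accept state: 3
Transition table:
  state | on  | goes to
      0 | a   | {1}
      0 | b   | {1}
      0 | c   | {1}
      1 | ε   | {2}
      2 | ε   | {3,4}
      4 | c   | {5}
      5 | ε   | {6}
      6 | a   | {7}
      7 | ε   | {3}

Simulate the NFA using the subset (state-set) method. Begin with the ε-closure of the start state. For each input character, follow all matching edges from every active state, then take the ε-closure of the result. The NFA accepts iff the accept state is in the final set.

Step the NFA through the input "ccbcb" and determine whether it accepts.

Answer: REJECT

Steps:
start: ε-closure({0}) = {0}
'c' @ 1: {1,2,3,4}  ✓accept
'c' @ 2: {5,6}
'b' @ 3: {}  — no active states
rest 'cb' ignored (set empty)
after full input: {}  (accept=3 not in)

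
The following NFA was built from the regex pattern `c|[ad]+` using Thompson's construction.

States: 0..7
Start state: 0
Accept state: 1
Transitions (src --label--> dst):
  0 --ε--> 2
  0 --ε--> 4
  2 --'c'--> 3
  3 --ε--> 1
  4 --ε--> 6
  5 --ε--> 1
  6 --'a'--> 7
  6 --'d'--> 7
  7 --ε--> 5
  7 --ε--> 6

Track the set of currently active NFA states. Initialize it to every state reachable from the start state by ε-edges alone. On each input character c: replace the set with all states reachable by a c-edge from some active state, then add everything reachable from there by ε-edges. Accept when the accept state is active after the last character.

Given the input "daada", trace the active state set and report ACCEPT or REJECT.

initial (ε-close {0}): {0,2,4,6}
'd' @ 1: {1,5,6,7}  ✓accept
'a' @ 2: {1,5,6,7}  ✓accept
'a' @ 3: {1,5,6,7}  ✓accept
'd' @ 4: {1,5,6,7}  ✓accept
'a' @ 5: {1,5,6,7}  ✓accept
after full input: {1,5,6,7}  (accept=1 in)

Answer: ACCEPT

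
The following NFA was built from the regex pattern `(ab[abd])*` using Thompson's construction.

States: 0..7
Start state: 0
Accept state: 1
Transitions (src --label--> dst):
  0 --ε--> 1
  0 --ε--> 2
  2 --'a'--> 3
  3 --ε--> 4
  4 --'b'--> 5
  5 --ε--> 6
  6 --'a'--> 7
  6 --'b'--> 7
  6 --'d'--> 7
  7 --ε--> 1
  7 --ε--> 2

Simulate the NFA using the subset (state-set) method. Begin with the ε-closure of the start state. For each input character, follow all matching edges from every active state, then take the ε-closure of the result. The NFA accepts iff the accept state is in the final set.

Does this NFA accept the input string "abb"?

Answer: ACCEPT

Trace:
S₀ = ε-closure({0}) = {0,1,2}
'a' @ 1: {3,4}
'b' @ 2: {5,6}
'b' @ 3: {1,2,7}  (accept∈set)
end set {1,2,7} — state 1 in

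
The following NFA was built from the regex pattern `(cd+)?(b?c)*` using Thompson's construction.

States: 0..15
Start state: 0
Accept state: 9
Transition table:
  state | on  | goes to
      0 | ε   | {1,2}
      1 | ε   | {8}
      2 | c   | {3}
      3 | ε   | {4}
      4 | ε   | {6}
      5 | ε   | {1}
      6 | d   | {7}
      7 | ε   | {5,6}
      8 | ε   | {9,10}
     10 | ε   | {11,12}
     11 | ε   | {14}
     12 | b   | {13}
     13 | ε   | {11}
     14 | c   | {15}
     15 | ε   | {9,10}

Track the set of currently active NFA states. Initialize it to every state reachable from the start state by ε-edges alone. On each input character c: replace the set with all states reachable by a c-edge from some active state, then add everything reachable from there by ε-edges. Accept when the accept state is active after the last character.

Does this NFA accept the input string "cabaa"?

Answer: REJECT

Trace:
S₀ = ε-closure({0}) = {0,1,2,8,9,10,11,12,14}
'c' @ 1: {3,4,6,9,10,11,12,14,15}  ✓accept
'a' @ 2: {}  — state set empty
rest 'baa' ignored (set empty)
end set {} — state 9 not in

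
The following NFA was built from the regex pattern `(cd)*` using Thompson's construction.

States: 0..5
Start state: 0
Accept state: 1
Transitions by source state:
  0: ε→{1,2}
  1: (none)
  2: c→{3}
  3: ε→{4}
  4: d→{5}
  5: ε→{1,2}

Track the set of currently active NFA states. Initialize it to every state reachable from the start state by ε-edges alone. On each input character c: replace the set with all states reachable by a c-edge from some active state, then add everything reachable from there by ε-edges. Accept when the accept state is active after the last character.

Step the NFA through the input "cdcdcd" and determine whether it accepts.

start: ε-closure({0}) = {0,1,2}
'c' @ 1: {3,4}
'd' @ 2: {1,2,5}  [accepting]
'c' @ 3: {3,4}
'd' @ 4: {1,2,5}  [accepting]
'c' @ 5: {3,4}
'd' @ 6: {1,2,5}  [accepting]
end set {1,2,5} — state 1 in

Answer: ACCEPT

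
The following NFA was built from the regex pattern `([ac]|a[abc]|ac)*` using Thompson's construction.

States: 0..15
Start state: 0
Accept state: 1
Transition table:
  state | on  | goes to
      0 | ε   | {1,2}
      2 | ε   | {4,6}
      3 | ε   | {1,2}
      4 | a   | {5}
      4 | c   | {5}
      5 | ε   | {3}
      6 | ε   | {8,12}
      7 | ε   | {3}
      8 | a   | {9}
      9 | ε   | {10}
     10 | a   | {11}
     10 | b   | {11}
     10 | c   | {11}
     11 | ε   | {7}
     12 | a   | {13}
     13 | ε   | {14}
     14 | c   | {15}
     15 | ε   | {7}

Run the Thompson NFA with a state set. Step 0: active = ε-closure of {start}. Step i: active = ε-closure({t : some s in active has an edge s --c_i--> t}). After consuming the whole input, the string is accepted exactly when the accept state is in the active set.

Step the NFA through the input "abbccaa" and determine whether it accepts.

start: ε-closure({0}) = {0,1,2,4,6,8,12}
'a' @ 1: {1,2,3,4,5,6,8,9,10,12,13,14}  ✓accept
'b' @ 2: {1,2,3,4,6,7,8,11,12}  ✓accept
'b' @ 3: {}  — dead — no transitions
rest 'ccaa' ignored (set empty)
end set {} — state 1 not in

Answer: REJECT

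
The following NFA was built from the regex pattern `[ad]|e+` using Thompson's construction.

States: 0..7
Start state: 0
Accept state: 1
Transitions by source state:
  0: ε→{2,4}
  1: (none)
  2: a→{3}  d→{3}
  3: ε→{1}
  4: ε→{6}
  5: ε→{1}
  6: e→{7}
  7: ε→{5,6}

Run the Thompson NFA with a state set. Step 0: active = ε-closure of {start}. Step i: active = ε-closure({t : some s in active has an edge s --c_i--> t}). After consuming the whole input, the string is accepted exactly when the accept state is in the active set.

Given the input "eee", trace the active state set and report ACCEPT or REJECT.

Answer: ACCEPT

Trace:
start: ε-closure({0}) = {0,2,4,6}
'e' @ 1: {1,5,6,7}  ✓accept
'e' @ 2: {1,5,6,7}  ✓accept
'e' @ 3: {1,5,6,7}  ✓accept
final: {1,5,6,7}; accept 1 in set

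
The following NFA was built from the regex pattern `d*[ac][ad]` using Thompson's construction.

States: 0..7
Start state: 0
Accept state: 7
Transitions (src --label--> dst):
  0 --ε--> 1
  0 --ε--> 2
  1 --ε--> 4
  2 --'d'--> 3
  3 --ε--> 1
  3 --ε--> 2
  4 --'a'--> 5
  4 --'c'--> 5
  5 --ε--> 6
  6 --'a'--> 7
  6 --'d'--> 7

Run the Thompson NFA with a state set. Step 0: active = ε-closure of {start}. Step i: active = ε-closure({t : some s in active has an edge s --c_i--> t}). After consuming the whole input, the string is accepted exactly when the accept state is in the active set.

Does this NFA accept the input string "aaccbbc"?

S₀ = ε-closure({0}) = {0,1,2,4}
'a' @ 1: {5,6}
'a' @ 2: {7}  [accepting]
'c' @ 3: {}  — no active states
rest 'cbbc' ignored (set empty)
end set {} — state 7 not in

Answer: REJECT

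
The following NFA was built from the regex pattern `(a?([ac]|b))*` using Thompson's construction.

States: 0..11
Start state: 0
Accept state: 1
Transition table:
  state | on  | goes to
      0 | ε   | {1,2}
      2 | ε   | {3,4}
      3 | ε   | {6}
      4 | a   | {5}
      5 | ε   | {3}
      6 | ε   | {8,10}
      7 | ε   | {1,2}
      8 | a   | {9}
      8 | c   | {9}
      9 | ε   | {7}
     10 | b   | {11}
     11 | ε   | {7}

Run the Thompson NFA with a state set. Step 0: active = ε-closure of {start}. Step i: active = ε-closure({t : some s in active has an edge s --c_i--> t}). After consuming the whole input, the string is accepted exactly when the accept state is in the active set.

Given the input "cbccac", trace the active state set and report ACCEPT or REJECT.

Answer: ACCEPT

Derivation:
S₀ = ε-closure({0}) = {0,1,2,3,4,6,8,10}
'c' @ 1: {1,2,3,4,6,7,8,9,10}  ✓accept
'b' @ 2: {1,2,3,4,6,7,8,10,11}  ✓accept
'c' @ 3: {1,2,3,4,6,7,8,9,10}  ✓accept
'c' @ 4: {1,2,3,4,6,7,8,9,10}  ✓accept
'a' @ 5: {1,2,3,4,5,6,7,8,9,10}  ✓accept
'c' @ 6: {1,2,3,4,6,7,8,9,10}  ✓accept
after full input: {1,2,3,4,6,7,8,9,10}  (accept=1 in)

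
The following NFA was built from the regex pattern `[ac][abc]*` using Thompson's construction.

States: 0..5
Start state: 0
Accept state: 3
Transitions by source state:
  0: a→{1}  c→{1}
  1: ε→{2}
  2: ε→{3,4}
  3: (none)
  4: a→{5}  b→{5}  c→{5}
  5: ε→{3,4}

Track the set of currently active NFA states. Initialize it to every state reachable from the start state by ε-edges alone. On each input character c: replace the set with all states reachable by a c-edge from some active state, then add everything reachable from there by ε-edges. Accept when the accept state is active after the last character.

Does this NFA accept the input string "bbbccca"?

Answer: REJECT

Steps:
initial (ε-close {0}): {0}
'b' @ 1: {}  — state set empty
rest 'bbccca' ignored (set empty)
final: {}; accept 3 not in set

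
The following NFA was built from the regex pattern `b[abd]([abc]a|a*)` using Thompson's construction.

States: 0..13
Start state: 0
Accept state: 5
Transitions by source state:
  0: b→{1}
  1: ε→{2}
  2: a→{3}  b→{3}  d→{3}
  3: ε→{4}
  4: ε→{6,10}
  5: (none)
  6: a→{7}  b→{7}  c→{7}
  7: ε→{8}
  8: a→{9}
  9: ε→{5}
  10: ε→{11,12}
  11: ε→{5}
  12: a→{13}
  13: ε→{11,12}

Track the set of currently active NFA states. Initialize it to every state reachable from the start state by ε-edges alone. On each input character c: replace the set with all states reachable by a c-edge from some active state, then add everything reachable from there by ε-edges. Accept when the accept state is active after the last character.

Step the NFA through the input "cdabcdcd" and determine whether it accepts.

start: ε-closure({0}) = {0}
'c' @ 1: {}  — dead — no transitions
rest 'dabcdcd' ignored (set empty)
end set {} — state 5 not in

Answer: REJECT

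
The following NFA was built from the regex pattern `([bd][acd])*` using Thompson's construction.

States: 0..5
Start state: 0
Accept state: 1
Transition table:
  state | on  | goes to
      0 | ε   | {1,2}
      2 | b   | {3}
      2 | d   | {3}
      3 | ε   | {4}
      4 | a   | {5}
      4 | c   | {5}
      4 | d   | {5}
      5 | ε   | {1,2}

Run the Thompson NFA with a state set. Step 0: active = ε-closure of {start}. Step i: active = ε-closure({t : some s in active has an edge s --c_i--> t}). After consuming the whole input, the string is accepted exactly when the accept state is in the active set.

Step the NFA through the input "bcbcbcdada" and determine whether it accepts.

start: ε-closure({0}) = {0,1,2}
'b' @ 1: {3,4}
'c' @ 2: {1,2,5}  [accepting]
'b' @ 3: {3,4}
'c' @ 4: {1,2,5}  [accepting]
'b' @ 5: {3,4}
'c' @ 6: {1,2,5}  [accepting]
'd' @ 7: {3,4}
'a' @ 8: {1,2,5}  [accepting]
'd' @ 9: {3,4}
'a' @ 10: {1,2,5}  [accepting]
final: {1,2,5}; accept 1 in set

Answer: ACCEPT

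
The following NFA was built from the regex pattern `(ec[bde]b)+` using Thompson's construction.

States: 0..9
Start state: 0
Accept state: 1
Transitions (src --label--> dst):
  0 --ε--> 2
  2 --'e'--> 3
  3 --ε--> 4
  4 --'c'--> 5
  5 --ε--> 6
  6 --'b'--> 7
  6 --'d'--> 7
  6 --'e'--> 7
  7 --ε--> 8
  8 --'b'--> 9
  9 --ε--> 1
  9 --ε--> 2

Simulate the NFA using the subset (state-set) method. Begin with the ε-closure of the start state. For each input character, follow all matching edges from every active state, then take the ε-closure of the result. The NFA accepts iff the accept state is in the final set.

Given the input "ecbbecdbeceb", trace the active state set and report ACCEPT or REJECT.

Answer: ACCEPT

Derivation:
initial (ε-close {0}): {0,2}
'e' @ 1: {3,4}
'c' @ 2: {5,6}
'b' @ 3: {7,8}
'b' @ 4: {1,2,9}  [accepting]
'e' @ 5: {3,4}
'c' @ 6: {5,6}
'd' @ 7: {7,8}
'b' @ 8: {1,2,9}  [accepting]
'e' @ 9: {3,4}
'c' @ 10: {5,6}
'e' @ 11: {7,8}
'b' @ 12: {1,2,9}  [accepting]
final: {1,2,9}; accept 1 in set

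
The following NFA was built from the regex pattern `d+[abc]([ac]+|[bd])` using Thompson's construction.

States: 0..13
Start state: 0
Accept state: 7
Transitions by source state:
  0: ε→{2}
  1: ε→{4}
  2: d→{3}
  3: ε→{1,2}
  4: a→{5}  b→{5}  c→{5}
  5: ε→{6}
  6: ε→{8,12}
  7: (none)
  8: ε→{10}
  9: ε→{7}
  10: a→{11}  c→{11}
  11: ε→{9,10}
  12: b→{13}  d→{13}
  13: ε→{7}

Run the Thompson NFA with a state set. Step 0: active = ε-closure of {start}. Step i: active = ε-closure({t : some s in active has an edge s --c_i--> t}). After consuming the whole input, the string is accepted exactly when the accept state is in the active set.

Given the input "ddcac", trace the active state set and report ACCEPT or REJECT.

Answer: ACCEPT

Derivation:
start: ε-closure({0}) = {0,2}
'd' @ 1: {1,2,3,4}
'd' @ 2: {1,2,3,4}
'c' @ 3: {5,6,8,10,12}
'a' @ 4: {7,9,10,11}  [accepting]
'c' @ 5: {7,9,10,11}  [accepting]
final: {7,9,10,11}; accept 7 in set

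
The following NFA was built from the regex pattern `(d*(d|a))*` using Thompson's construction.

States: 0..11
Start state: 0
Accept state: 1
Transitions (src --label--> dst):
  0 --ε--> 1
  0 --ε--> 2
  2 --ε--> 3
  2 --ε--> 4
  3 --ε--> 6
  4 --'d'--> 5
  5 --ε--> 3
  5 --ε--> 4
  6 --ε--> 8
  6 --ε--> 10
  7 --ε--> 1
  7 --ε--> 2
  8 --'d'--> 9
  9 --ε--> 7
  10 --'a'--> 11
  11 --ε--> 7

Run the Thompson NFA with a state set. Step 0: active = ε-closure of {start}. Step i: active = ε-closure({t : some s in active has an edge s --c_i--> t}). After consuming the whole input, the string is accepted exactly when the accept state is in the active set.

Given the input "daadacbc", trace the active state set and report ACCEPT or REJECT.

Answer: REJECT

Derivation:
initial (ε-close {0}): {0,1,2,3,4,6,8,10}
'd' @ 1: {1,2,3,4,5,6,7,8,9,10}  ✓accept
'a' @ 2: {1,2,3,4,6,7,8,10,11}  ✓accept
'a' @ 3: {1,2,3,4,6,7,8,10,11}  ✓accept
'd' @ 4: {1,2,3,4,5,6,7,8,9,10}  ✓accept
'a' @ 5: {1,2,3,4,6,7,8,10,11}  ✓accept
'c' @ 6: {}  — no active states
rest 'bc' ignored (set empty)
final: {}; accept 1 not in set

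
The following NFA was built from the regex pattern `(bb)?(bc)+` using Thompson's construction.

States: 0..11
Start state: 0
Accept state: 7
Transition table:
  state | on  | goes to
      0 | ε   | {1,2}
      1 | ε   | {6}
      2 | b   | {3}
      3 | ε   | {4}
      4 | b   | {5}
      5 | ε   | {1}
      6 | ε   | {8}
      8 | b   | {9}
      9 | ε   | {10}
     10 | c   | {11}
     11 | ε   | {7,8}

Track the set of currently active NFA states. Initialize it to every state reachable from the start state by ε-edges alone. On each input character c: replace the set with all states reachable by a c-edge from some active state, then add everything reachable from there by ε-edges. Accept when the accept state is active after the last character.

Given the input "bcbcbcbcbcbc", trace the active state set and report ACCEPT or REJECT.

start: ε-closure({0}) = {0,1,2,6,8}
'b' @ 1: {3,4,9,10}
'c' @ 2: {7,8,11}  ✓accept
'b' @ 3: {9,10}
'c' @ 4: {7,8,11}  ✓accept
'b' @ 5: {9,10}
'c' @ 6: {7,8,11}  ✓accept
'b' @ 7: {9,10}
'c' @ 8: {7,8,11}  ✓accept
'b' @ 9: {9,10}
'c' @ 10: {7,8,11}  ✓accept
'b' @ 11: {9,10}
'c' @ 12: {7,8,11}  ✓accept
final: {7,8,11}; accept 7 in set

Answer: ACCEPT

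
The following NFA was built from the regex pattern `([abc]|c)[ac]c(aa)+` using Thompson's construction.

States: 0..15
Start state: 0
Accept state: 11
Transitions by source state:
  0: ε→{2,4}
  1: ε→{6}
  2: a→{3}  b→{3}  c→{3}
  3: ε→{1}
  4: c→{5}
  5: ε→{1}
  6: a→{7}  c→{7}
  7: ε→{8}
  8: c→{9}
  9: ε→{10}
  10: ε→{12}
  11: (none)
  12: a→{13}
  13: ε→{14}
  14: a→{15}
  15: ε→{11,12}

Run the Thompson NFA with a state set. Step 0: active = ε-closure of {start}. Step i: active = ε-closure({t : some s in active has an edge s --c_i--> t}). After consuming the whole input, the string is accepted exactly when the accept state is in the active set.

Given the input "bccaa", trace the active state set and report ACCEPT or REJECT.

initial (ε-close {0}): {0,2,4}
'b' @ 1: {1,3,6}
'c' @ 2: {7,8}
'c' @ 3: {9,10,12}
'a' @ 4: {13,14}
'a' @ 5: {11,12,15}  (accept∈set)
after full input: {11,12,15}  (accept=11 in)

Answer: ACCEPT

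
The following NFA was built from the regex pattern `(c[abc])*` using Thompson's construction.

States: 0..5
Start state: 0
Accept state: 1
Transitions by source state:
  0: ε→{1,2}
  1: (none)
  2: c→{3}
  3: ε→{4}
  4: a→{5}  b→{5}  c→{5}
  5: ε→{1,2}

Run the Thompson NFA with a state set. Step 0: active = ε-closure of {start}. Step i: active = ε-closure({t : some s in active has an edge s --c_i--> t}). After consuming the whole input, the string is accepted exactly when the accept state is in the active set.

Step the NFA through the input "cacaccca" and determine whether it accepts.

Answer: ACCEPT

Steps:
initial (ε-close {0}): {0,1,2}
'c' @ 1: {3,4}
'a' @ 2: {1,2,5}  (accept∈set)
'c' @ 3: {3,4}
'a' @ 4: {1,2,5}  (accept∈set)
'c' @ 5: {3,4}
'c' @ 6: {1,2,5}  (accept∈set)
'c' @ 7: {3,4}
'a' @ 8: {1,2,5}  (accept∈set)
after full input: {1,2,5}  (accept=1 in)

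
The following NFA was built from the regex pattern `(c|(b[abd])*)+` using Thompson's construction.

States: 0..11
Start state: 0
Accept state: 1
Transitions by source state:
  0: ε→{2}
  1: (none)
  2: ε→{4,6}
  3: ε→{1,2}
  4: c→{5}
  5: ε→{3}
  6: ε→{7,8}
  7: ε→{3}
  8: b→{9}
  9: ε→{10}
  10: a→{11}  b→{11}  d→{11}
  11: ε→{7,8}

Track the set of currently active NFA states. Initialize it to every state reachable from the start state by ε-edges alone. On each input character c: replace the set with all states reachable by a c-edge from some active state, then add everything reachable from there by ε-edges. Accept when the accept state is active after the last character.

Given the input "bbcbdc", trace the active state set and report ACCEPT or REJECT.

Answer: ACCEPT

Trace:
start: ε-closure({0}) = {0,1,2,3,4,6,7,8}
'b' @ 1: {9,10}
'b' @ 2: {1,2,3,4,6,7,8,11}  (accept∈set)
'c' @ 3: {1,2,3,4,5,6,7,8}  (accept∈set)
'b' @ 4: {9,10}
'd' @ 5: {1,2,3,4,6,7,8,11}  (accept∈set)
'c' @ 6: {1,2,3,4,5,6,7,8}  (accept∈set)
end set {1,2,3,4,5,6,7,8} — state 1 in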